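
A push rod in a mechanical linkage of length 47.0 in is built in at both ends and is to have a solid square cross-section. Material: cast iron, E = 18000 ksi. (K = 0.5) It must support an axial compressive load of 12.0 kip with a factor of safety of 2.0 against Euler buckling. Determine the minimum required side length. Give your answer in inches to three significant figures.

Required P_cr = n·P = 2.0 × 12.0 = 24.00 kip
L_e = K·L = 0.5 × 47.0 = 23.50 in
Required I = P_cr·L_e²/(π²E) = 2.400×10^4 × 23.50² / (π² × 1.80×10^7) = 7.461×10^-2 in⁴
Solid square: I = a⁴/12  ⇒  a = (12I)^(1/4) = (12×7.461×10^-2)^(1/4) = 0.973 in

a ≈ 0.973 in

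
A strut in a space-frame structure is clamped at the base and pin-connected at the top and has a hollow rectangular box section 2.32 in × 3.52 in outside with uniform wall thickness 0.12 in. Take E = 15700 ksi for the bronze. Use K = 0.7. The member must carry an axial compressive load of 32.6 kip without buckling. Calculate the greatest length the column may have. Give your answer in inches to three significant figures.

L_max ≈ 108 in

Inner dimensions: h_i = 3.52 − 2×0.12 = 3.280 in, b_i = 2.32 − 2×0.12 = 2.080 in
Weak-axis I_min = (h_o·b_o³ − h_i·b_i³)/12 with b_o = 2.32, b_i = 2.080 in (shorter outer/inner sides).
I_min = (3.52×2.32³ − 3.280×2.080³)/12 = 1.203 in⁴
At the buckling limit P_cr = P = 3.260×10^4 lb
From P_cr = π²EI/(K·L)²:  L = (1/K)·√(π²EI/P_cr) = (1/0.7)·√(π²×1.57×10^7×1.203/3.260×10^4)
L = 108 in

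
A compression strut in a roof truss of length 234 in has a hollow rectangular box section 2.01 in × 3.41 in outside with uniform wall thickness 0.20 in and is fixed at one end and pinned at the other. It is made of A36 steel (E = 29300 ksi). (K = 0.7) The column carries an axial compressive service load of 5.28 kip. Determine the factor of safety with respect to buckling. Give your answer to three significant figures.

n ≈ 2.57

Inner dimensions: h_i = 3.41 − 2×0.20 = 3.010 in, b_i = 2.01 − 2×0.20 = 1.610 in
Weak-axis I_min = (h_o·b_o³ − h_i·b_i³)/12 with b_o = 2.01, b_i = 1.610 in (shorter outer/inner sides).
I_min = (3.41×2.01³ − 3.010×1.610³)/12 = 1.261 in⁴
Effective length L_e = K·L = 0.7 × 234 = 163.8 in
P_cr = π²EI / L_e² = π² × 29300×10³ × 1.261 / 163.8² = 1.359×10^4 lb
Factor of safety n = P_cr / P = 13.589 / 5.28 = 2.57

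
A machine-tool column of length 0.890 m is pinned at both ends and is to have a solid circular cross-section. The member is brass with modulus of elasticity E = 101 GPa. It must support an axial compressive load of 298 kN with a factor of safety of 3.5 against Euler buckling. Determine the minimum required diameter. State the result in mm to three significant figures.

d ≈ 64.1 mm

Required P_cr = n·P = 3.5 × 298 = 1043 kN
L_e = K·L = 1 × 0.890 = 0.8900 m
Required I = P_cr·L_e²/(π²E) = 1.043×10^6 × 0.8900² / (π² × 1.01×10^11) = 8.288×10^-7 m⁴
I_req = 8.288×10^5 mm⁴
Solid circle: I = πd⁴/64  ⇒  d = (64I/π)^(1/4) = (64×8.288×10^5/π)^(1/4) = 64.1 mm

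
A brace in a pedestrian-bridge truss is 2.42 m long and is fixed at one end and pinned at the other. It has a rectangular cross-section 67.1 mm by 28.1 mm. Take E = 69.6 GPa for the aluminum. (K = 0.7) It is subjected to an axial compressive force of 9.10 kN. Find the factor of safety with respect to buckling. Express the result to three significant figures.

Buckling occurs about the weak axis: I_min = h·b³/12 with b = 28.1 mm (the shorter side).
I_min = 67.1×28.1³/12 = 1.241×10^5 mm⁴
I = 1.241×10^5 mm⁴ = 1.241×10^-7 m⁴
Effective length L_e = K·L = 0.7 × 2.42 = 1.694 m
P_cr = π²EI / L_e² = π² × 69.6×10⁹ × 1.241×10^-7 / 1.694² = 2.970×10^4 N
Factor of safety n = P_cr / P = 29.699 / 9.10 = 3.26

n ≈ 3.26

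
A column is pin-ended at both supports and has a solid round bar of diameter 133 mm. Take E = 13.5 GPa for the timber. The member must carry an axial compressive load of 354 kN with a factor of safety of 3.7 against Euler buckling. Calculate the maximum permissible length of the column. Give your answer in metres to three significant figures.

I = πd⁴/64 = π×133⁴/64 = 1.536×10^7 mm⁴
I = 1.536×10^-5 m⁴
Required critical load P_cr = n·P = 3.7 × 354 = 1310 kN = 1.310×10^6 N
From P_cr = π²EI/(K·L)²:  L = (1/K)·√(π²EI/P_cr) = (1/1)·√(π²×1.35×10^10×1.536×10^-5/1.310×10^6)
L = 1.25 m

L_max ≈ 1.25 m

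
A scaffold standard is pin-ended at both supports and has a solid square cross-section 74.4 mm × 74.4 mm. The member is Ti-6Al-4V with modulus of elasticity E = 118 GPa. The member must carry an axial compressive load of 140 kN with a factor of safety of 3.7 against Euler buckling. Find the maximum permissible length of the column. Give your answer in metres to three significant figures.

L_max ≈ 2.40 m

I = a⁴/12 = 74.4⁴/12 = 2.553×10^6 mm⁴
I = 2.553×10^-6 m⁴
Required critical load P_cr = n·P = 3.7 × 140 = 518.0 kN = 5.180×10^5 N
From P_cr = π²EI/(K·L)²:  L = (1/K)·√(π²EI/P_cr) = (1/1)·√(π²×1.18×10^11×2.553×10^-6/5.180×10^5)
L = 2.40 m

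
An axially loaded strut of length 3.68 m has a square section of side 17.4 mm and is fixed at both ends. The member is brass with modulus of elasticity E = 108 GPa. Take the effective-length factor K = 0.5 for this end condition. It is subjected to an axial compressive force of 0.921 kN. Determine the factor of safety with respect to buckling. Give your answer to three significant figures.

n ≈ 2.61

I = a⁴/12 = 17.4⁴/12 = 7.639×10^3 mm⁴
I = 7.639×10^3 mm⁴ = 7.639×10^-9 m⁴
Effective length L_e = K·L = 0.5 × 3.68 = 1.840 m
P_cr = π²EI / L_e² = π² × 108×10⁹ × 7.639×10^-9 / 1.840² = 2.405×10^3 N
Factor of safety n = P_cr / P = 2.4049 / 0.921 = 2.61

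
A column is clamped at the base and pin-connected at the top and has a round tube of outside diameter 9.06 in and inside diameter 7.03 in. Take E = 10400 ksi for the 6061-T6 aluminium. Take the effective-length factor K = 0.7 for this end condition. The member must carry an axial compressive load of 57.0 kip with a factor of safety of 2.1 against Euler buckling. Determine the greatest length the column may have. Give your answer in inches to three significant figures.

L_max ≈ 607 in

d_o = 9.06 in, d_i = 7.03 in
I = π(d_o⁴ − d_i⁴)/64 = π(9.06⁴ − 7.030⁴)/64 = 210.8 in⁴
Required critical load P_cr = n·P = 2.1 × 57.0 = 119.7 kip = 1.197×10^5 lb
From P_cr = π²EI/(K·L)²:  L = (1/K)·√(π²EI/P_cr) = (1/0.7)·√(π²×1.04×10^7×210.8/1.197×10^5)
L = 607 in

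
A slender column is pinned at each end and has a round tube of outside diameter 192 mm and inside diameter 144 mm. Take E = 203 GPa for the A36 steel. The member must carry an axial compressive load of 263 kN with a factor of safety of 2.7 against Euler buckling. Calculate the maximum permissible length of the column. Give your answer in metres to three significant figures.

L_max ≈ 11.3 m

d_o = 192 mm, d_i = 144 mm
I = π(d_o⁴ − d_i⁴)/64 = π(192⁴ − 144.0⁴)/64 = 4.560×10^7 mm⁴
I = 4.560×10^-5 m⁴
Required critical load P_cr = n·P = 2.7 × 263 = 710.1 kN = 7.101×10^5 N
From P_cr = π²EI/(K·L)²:  L = (1/K)·√(π²EI/P_cr) = (1/1)·√(π²×2.03×10^11×4.560×10^-5/7.101×10^5)
L = 11.3 m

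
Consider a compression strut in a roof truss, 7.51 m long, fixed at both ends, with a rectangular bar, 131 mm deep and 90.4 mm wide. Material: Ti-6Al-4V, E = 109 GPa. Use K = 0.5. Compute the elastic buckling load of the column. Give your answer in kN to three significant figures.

Buckling occurs about the weak axis: I_min = h·b³/12 with b = 90.4 mm (the shorter side).
I_min = 131×90.4³/12 = 8.065×10^6 mm⁴
I = 8.065×10^6 mm⁴ = 8.065×10^-6 m⁴
Effective length L_e = K·L = 0.5 × 7.51 = 3.755 m
P_cr = π²EI / L_e² = π² × 109×10⁹ × 8.065×10^-6 / 3.755² = 6.153×10^5 N

P_cr ≈ 615 kN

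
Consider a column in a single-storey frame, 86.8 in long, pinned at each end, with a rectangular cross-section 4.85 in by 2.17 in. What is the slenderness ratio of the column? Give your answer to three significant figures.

Buckling occurs about the weak axis: I_min = h·b³/12 with b = 2.17 in (the shorter side).
I_min = 4.85×2.17³/12 = 4.130 in⁴
A = 10.52 in²;  r_min = √(I/A) = √(4.130/10.52) = 0.6264 in
L_e = K·L = 1 × 86.8 = 86.80 in
λ = L_e / r_min = 86.800 / 0.6264 = 139

λ ≈ 139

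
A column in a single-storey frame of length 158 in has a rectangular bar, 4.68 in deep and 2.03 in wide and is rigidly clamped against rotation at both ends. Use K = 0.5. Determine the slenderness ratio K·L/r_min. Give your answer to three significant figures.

For a rectangle r_min = b/√12 = 2.03/√12 = 0.5860 in
L_e = K·L = 0.5 × 158 = 79.00 in
λ = L_e / r_min = 79.000 / 0.5860 = 135

λ ≈ 135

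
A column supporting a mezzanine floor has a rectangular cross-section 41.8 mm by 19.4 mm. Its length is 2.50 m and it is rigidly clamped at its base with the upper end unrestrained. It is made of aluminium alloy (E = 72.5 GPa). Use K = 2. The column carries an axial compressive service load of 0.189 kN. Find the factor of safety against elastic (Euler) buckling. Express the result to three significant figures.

n ≈ 3.85

Buckling occurs about the weak axis: I_min = h·b³/12 with b = 19.4 mm (the shorter side).
I_min = 41.8×19.4³/12 = 2.543×10^4 mm⁴
I = 2.543×10^4 mm⁴ = 2.543×10^-8 m⁴
Effective length L_e = K·L = 2 × 2.50 = 5.000 m
P_cr = π²EI / L_e² = π² × 72.5×10⁹ × 2.543×10^-8 / 5.000² = 727.9 N
Factor of safety n = P_cr / P = 0.72794 / 0.189 = 3.85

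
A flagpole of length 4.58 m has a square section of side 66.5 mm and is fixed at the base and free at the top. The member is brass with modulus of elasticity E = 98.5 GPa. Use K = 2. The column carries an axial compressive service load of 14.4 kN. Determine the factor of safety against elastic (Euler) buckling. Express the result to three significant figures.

n ≈ 1.31

I = a⁴/12 = 66.5⁴/12 = 1.630×10^6 mm⁴
I = 1.630×10^6 mm⁴ = 1.630×10^-6 m⁴
Effective length L_e = K·L = 2 × 4.58 = 9.160 m
P_cr = π²EI / L_e² = π² × 98.5×10⁹ × 1.630×10^-6 / 9.160² = 1.888×10^4 N
Factor of safety n = P_cr / P = 18.882 / 14.4 = 1.31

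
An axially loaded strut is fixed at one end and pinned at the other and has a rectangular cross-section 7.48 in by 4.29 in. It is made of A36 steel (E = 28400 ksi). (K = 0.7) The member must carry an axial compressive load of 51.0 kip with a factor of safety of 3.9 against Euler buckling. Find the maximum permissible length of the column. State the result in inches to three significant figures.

Buckling occurs about the weak axis: I_min = h·b³/12 with b = 4.29 in (the shorter side).
I_min = 7.48×4.29³/12 = 49.21 in⁴
Required critical load P_cr = n·P = 3.9 × 51.0 = 198.9 kip = 1.989×10^5 lb
From P_cr = π²EI/(K·L)²:  L = (1/K)·√(π²EI/P_cr) = (1/0.7)·√(π²×2.84×10^7×49.21/1.989×10^5)
L = 376 in

L_max ≈ 376 in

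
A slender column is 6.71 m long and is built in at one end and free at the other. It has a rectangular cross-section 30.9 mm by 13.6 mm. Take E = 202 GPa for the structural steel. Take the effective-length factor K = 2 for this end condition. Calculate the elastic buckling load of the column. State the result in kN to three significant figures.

Buckling occurs about the weak axis: I_min = h·b³/12 with b = 13.6 mm (the shorter side).
I_min = 30.9×13.6³/12 = 6.477×10^3 mm⁴
I = 6.477×10^3 mm⁴ = 6.477×10^-9 m⁴
Effective length L_e = K·L = 2 × 6.71 = 13.42 m
P_cr = π²EI / L_e² = π² × 202×10⁹ × 6.477×10^-9 / 13.42² = 71.70 N

P_cr ≈ 0.0717 kN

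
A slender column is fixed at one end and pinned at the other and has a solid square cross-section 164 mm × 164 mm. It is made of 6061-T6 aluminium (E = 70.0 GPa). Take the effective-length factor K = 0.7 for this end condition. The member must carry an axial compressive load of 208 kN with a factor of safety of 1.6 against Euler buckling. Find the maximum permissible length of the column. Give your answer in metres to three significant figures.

L_max ≈ 16.0 m

I = a⁴/12 = 164⁴/12 = 6.028×10^7 mm⁴
I = 6.028×10^-5 m⁴
Required critical load P_cr = n·P = 1.6 × 208 = 332.8 kN = 3.328×10^5 N
From P_cr = π²EI/(K·L)²:  L = (1/K)·√(π²EI/P_cr) = (1/0.7)·√(π²×7.00×10^10×6.028×10^-5/3.328×10^5)
L = 16.0 m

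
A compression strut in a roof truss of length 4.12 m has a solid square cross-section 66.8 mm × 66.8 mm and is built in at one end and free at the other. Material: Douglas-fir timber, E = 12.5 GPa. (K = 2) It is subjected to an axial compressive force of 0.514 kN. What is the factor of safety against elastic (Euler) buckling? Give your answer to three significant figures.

I = a⁴/12 = 66.8⁴/12 = 1.659×10^6 mm⁴
I = 1.659×10^6 mm⁴ = 1.659×10^-6 m⁴
Effective length L_e = K·L = 2 × 4.12 = 8.240 m
P_cr = π²EI / L_e² = π² × 12.5×10⁹ × 1.659×10^-6 / 8.240² = 3.015×10^3 N
Factor of safety n = P_cr / P = 3.0149 / 0.514 = 5.87

n ≈ 5.87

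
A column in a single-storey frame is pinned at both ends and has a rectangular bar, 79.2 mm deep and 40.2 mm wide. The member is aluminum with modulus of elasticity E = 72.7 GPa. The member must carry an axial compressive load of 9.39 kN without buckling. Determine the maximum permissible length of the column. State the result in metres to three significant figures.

Buckling occurs about the weak axis: I_min = h·b³/12 with b = 40.2 mm (the shorter side).
I_min = 79.2×40.2³/12 = 4.288×10^5 mm⁴
I = 4.288×10^-7 m⁴
At the buckling limit P_cr = P = 9.390×10^3 N
From P_cr = π²EI/(K·L)²:  L = (1/K)·√(π²EI/P_cr) = (1/1)·√(π²×7.27×10^10×4.288×10^-7/9.390×10^3)
L = 5.72 m

L_max ≈ 5.72 m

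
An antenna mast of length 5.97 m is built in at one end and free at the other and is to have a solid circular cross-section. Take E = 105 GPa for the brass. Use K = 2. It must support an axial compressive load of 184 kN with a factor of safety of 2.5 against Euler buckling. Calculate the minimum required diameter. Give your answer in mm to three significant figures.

d ≈ 189 mm

Required P_cr = n·P = 2.5 × 184 = 460.0 kN
L_e = K·L = 2 × 5.97 = 11.94 m
Required I = P_cr·L_e²/(π²E) = 4.600×10^5 × 11.94² / (π² × 1.05×10^11) = 6.328×10^-5 m⁴
I_req = 6.328×10^7 mm⁴
Solid circle: I = πd⁴/64  ⇒  d = (64I/π)^(1/4) = (64×6.328×10^7/π)^(1/4) = 189 mm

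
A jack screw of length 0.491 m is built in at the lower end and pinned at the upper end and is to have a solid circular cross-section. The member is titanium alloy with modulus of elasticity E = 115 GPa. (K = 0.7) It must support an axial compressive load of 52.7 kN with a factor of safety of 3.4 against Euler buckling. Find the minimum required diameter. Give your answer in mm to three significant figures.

Required P_cr = n·P = 3.4 × 52.7 = 179.2 kN
L_e = K·L = 0.7 × 0.491 = 0.3437 m
Required I = P_cr·L_e²/(π²E) = 1.792×10^5 × 0.3437² / (π² × 1.15×10^11) = 1.865×10^-8 m⁴
I_req = 1.865×10^4 mm⁴
Solid circle: I = πd⁴/64  ⇒  d = (64I/π)^(1/4) = (64×1.865×10^4/π)^(1/4) = 24.8 mm

d ≈ 24.8 mm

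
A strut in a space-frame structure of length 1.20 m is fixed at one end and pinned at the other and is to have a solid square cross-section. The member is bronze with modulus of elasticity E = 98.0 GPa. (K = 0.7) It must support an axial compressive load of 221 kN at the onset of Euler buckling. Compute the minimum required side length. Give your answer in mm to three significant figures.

a ≈ 37.3 mm

L_e = K·L = 0.7 × 1.20 = 0.8400 m
Required I = P_cr·L_e²/(π²E) = 2.210×10^5 × 0.8400² / (π² × 9.80×10^10) = 1.612×10^-7 m⁴
I_req = 1.612×10^5 mm⁴
Solid square: I = a⁴/12  ⇒  a = (12I)^(1/4) = (12×1.612×10^5)^(1/4) = 37.3 mm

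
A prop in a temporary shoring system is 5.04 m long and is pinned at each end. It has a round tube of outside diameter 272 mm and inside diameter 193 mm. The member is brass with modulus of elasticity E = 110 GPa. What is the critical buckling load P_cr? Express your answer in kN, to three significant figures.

d_o = 272 mm, d_i = 193 mm
I = π(d_o⁴ − d_i⁴)/64 = π(272⁴ − 193.0⁴)/64 = 2.006×10^8 mm⁴
I = 2.006×10^8 mm⁴ = 2.006×10^-4 m⁴
Effective length L_e = K·L = 1 × 5.04 = 5.040 m
P_cr = π²EI / L_e² = π² × 110×10⁹ × 2.006×10^-4 / 5.040² = 8.573×10^6 N

P_cr ≈ 8570 kN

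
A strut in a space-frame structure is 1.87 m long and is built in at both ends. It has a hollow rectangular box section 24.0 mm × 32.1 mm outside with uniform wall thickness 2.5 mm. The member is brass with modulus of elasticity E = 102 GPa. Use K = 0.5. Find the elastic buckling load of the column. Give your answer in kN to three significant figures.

P_cr ≈ 24.7 kN

Inner dimensions: h_i = 32.1 − 2×2.5 = 27.10 mm, b_i = 24.0 − 2×2.5 = 19.00 mm
Weak-axis I_min = (h_o·b_o³ − h_i·b_i³)/12 with b_o = 24.0, b_i = 19.00 mm (shorter outer/inner sides).
I_min = (32.1×24.0³ − 27.10×19.00³)/12 = 2.149×10^4 mm⁴
I = 2.149×10^4 mm⁴ = 2.149×10^-8 m⁴
Effective length L_e = K·L = 0.5 × 1.87 = 0.9350 m
P_cr = π²EI / L_e² = π² × 102×10⁹ × 2.149×10^-8 / 0.9350² = 2.475×10^4 N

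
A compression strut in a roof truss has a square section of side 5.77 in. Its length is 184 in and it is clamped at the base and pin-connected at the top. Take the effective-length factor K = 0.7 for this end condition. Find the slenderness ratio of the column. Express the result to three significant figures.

λ ≈ 77.3

For a square r = a/√12 = 5.77/√12 = 1.666 in
L_e = K·L = 0.7 × 184 = 128.8 in
λ = L_e / r_min = 128.80 / 1.666 = 77.3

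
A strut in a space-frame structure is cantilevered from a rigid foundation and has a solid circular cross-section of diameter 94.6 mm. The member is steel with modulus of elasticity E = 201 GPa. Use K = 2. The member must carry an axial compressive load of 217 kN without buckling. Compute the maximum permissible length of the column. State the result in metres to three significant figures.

I = πd⁴/64 = π×94.6⁴/64 = 3.931×10^6 mm⁴
I = 3.931×10^-6 m⁴
At the buckling limit P_cr = P = 2.170×10^5 N
From P_cr = π²EI/(K·L)²:  L = (1/K)·√(π²EI/P_cr) = (1/2)·√(π²×2.01×10^11×3.931×10^-6/2.170×10^5)
L = 3.00 m

L_max ≈ 3.00 m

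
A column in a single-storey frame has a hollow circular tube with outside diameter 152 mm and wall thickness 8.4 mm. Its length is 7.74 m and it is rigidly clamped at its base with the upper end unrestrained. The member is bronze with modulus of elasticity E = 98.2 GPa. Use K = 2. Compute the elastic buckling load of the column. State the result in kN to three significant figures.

Inner diameter d_i = 152 − 2×8.4 = 135.2 mm
I = π(d_o⁴ − d_i⁴)/64 = π(152⁴ − 135.2⁴)/64 = 9.801×10^6 mm⁴
I = 9.801×10^6 mm⁴ = 9.801×10^-6 m⁴
Effective length L_e = K·L = 2 × 7.74 = 15.48 m
P_cr = π²EI / L_e² = π² × 98.2×10⁹ × 9.801×10^-6 / 15.48² = 3.964×10^4 N

P_cr ≈ 39.6 kN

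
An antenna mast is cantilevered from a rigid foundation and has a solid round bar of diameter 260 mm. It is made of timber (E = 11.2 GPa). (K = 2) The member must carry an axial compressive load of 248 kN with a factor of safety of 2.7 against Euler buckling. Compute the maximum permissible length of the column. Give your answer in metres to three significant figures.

L_max ≈ 3.04 m

I = πd⁴/64 = π×260⁴/64 = 2.243×10^8 mm⁴
I = 2.243×10^-4 m⁴
Required critical load P_cr = n·P = 2.7 × 248 = 669.6 kN = 6.696×10^5 N
From P_cr = π²EI/(K·L)²:  L = (1/K)·√(π²EI/P_cr) = (1/2)·√(π²×1.12×10^10×2.243×10^-4/6.696×10^5)
L = 3.04 m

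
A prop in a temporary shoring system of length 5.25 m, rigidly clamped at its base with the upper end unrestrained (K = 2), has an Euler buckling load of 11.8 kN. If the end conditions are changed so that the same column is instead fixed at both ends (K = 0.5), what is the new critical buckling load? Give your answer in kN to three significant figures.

P_cr ∝ 1/K², so P_cr,new = P_cr,old × (K_old/K_new)² = 11.8 × (2/0.5)²
= 11.8 × 16.00 = 189 kN

P_cr ≈ 189 kN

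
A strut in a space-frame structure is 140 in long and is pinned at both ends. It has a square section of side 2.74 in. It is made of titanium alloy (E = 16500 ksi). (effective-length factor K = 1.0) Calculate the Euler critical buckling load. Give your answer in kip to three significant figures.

P_cr ≈ 39.0 kip

I = a⁴/12 = 2.74⁴/12 = 4.697 in⁴
Effective length L_e = K·L = 1 × 140 = 140.0 in
P_cr = π²EI / L_e² = π² × 16500×10³ × 4.697 / 140.0² = 3.903×10^4 lb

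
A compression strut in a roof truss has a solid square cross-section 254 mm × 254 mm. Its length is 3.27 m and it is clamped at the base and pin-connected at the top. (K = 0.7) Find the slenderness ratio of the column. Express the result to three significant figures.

For a square r = a/√12 = 254/√12 = 73.32 mm
L_e = K·L = 0.7 × 3.27 m = 2.289 m = 2289.0 mm
λ = L_e / r_min = 2289.0 / 73.32 = 31.2

λ ≈ 31.2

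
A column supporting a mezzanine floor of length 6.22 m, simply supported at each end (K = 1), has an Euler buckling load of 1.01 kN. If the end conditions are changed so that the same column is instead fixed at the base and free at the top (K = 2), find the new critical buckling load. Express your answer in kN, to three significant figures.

P_cr ≈ 0.252 kN

P_cr ∝ 1/K², so P_cr,new = P_cr,old × (K_old/K_new)² = 1.01 × (1/2)²
= 1.01 × 0.2500 = 0.252 kN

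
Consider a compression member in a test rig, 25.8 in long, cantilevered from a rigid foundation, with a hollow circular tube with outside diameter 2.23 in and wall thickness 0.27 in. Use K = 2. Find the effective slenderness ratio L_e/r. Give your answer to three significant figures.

Inner diameter d_i = 2.23 − 2×0.27 = 1.690 in
I = π(d_o⁴ − d_i⁴)/64 = π(2.23⁴ − 1.690⁴)/64 = 0.8135 in⁴
A = 1.663 in²;  r_min = √(I/A) = √(0.8135/1.663) = 0.6995 in
L_e = K·L = 2 × 25.8 = 51.60 in
λ = L_e / r_min = 51.600 / 0.6995 = 73.8

λ ≈ 73.8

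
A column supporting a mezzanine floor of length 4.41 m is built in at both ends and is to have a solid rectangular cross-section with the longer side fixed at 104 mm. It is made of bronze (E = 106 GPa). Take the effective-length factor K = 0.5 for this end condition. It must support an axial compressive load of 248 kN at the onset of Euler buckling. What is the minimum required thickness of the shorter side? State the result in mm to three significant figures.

L_e = K·L = 0.5 × 4.41 = 2.205 m
Required I = P_cr·L_e²/(π²E) = 2.480×10^5 × 2.205² / (π² × 1.06×10^11) = 1.153×10^-6 m⁴
I_req = 1.153×10^6 mm⁴
Rectangle, weak axis: I_min = h·b³/12 with h = 104 mm fixed  ⇒  b = (12I/h)^(1/3) = 51.0 mm

b ≈ 51.0 mm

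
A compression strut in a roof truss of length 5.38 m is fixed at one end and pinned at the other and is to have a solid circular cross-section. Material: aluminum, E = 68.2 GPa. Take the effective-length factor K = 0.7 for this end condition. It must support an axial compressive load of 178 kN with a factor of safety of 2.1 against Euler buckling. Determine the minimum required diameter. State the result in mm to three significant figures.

Required P_cr = n·P = 2.1 × 178 = 373.8 kN
L_e = K·L = 0.7 × 5.38 = 3.766 m
Required I = P_cr·L_e²/(π²E) = 3.738×10^5 × 3.766² / (π² × 6.82×10^10) = 7.876×10^-6 m⁴
I_req = 7.876×10^6 mm⁴
Solid circle: I = πd⁴/64  ⇒  d = (64I/π)^(1/4) = (64×7.876×10^6/π)^(1/4) = 113 mm

d ≈ 113 mm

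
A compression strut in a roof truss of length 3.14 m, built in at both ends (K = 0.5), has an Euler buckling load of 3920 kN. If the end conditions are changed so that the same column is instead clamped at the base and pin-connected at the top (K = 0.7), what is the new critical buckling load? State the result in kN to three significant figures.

P_cr ∝ 1/K², so P_cr,new = P_cr,old × (K_old/K_new)² = 3920 × (0.5/0.7)²
= 3920 × 0.5102 = 2000 kN

P_cr ≈ 2000 kN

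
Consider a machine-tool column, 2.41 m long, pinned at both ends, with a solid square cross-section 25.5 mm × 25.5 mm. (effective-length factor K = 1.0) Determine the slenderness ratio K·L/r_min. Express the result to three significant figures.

λ ≈ 327

I = a⁴/12 = 25.5⁴/12 = 3.524×10^4 mm⁴
A = 650.2 mm²;  r_min = √(I/A) = √(3.524×10^4/650.2) = 7.361 mm
L_e = K·L = 1 × 2.41 m = 2.410 m = 2410.0 mm
λ = L_e / r_min = 2410.0 / 7.361 = 327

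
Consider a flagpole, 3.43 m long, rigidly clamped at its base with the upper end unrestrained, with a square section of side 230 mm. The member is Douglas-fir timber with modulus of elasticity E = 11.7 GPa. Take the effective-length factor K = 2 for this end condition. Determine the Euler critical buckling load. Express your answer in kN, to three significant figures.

I = a⁴/12 = 230⁴/12 = 2.332×10^8 mm⁴
I = 2.332×10^8 mm⁴ = 2.332×10^-4 m⁴
Effective length L_e = K·L = 2 × 3.43 = 6.860 m
P_cr = π²EI / L_e² = π² × 11.7×10⁹ × 2.332×10^-4 / 6.860² = 5.722×10^5 N

P_cr ≈ 572 kN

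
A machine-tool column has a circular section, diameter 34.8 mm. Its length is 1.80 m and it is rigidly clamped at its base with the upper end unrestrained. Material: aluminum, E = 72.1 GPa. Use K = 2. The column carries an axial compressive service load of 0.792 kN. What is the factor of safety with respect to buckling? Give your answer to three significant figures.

I = πd⁴/64 = π×34.8⁴/64 = 7.199×10^4 mm⁴
I = 7.199×10^4 mm⁴ = 7.199×10^-8 m⁴
Effective length L_e = K·L = 2 × 1.80 = 3.600 m
P_cr = π²EI / L_e² = π² × 72.1×10⁹ × 7.199×10^-8 / 3.600² = 3.953×10^3 N
Factor of safety n = P_cr / P = 3.9529 / 0.792 = 4.99

n ≈ 4.99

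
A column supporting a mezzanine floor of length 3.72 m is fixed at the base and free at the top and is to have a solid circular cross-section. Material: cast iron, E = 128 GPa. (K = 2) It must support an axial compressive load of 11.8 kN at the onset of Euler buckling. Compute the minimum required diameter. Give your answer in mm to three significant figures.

d ≈ 57.0 mm

L_e = K·L = 2 × 3.72 = 7.440 m
Required I = P_cr·L_e²/(π²E) = 1.180×10^4 × 7.440² / (π² × 1.28×10^11) = 5.170×10^-7 m⁴
I_req = 5.170×10^5 mm⁴
Solid circle: I = πd⁴/64  ⇒  d = (64I/π)^(1/4) = (64×5.170×10^5/π)^(1/4) = 57.0 mm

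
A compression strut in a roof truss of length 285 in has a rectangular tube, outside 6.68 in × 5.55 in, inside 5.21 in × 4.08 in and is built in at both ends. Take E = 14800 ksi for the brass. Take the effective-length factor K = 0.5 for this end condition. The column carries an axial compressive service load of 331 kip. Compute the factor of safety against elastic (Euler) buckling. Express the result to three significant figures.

Weak-axis I_min = (h_o·b_o³ − h_i·b_i³)/12 with b_o = 5.55, b_i = 4.080 in (shorter outer/inner sides).
I_min = (6.68×5.55³ − 5.210×4.080³)/12 = 65.68 in⁴
Effective length L_e = K·L = 0.5 × 285 = 142.5 in
P_cr = π²EI / L_e² = π² × 14800×10³ × 65.68 / 142.5² = 4.724×10^5 lb
Factor of safety n = P_cr / P = 472.44 / 331 = 1.43

n ≈ 1.43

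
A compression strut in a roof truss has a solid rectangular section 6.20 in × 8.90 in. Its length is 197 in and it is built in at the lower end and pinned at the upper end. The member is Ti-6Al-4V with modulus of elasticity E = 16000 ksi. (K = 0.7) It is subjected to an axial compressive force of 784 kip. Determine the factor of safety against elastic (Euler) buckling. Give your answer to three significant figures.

n ≈ 1.87

Buckling occurs about the weak axis: I_min = h·b³/12 with b = 6.20 in (the shorter side).
I_min = 8.90×6.20³/12 = 176.8 in⁴
Effective length L_e = K·L = 0.7 × 197 = 137.9 in
P_cr = π²EI / L_e² = π² × 16000×10³ × 176.8 / 137.9² = 1.468×10^6 lb
Factor of safety n = P_cr / P = 1467.8 / 784 = 1.87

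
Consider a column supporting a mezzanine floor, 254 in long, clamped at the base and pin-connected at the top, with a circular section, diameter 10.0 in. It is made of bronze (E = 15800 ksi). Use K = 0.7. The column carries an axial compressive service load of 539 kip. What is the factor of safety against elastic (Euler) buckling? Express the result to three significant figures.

I = πd⁴/64 = π×10.0⁴/64 = 490.9 in⁴
Effective length L_e = K·L = 0.7 × 254 = 177.8 in
P_cr = π²EI / L_e² = π² × 15800×10³ × 490.9 / 177.8² = 2.421×10^6 lb
Factor of safety n = P_cr / P = 2421.4 / 539 = 4.49

n ≈ 4.49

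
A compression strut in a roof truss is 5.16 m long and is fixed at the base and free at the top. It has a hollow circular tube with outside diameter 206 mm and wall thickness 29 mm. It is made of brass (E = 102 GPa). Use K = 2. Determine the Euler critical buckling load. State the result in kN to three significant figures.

Inner diameter d_i = 206 − 2×29 = 148.0 mm
I = π(d_o⁴ − d_i⁴)/64 = π(206⁴ − 148.0⁴)/64 = 6.485×10^7 mm⁴
I = 6.485×10^7 mm⁴ = 6.485×10^-5 m⁴
Effective length L_e = K·L = 2 × 5.16 = 10.32 m
P_cr = π²EI / L_e² = π² × 102×10⁹ × 6.485×10^-5 / 10.32² = 6.129×10^5 N

P_cr ≈ 613 kN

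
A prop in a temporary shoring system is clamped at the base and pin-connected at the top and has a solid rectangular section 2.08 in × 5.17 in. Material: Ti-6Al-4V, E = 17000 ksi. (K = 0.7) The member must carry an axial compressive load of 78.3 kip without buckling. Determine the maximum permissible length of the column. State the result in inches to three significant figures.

Buckling occurs about the weak axis: I_min = h·b³/12 with b = 2.08 in (the shorter side).
I_min = 5.17×2.08³/12 = 3.877 in⁴
At the buckling limit P_cr = P = 7.830×10^4 lb
From P_cr = π²EI/(K·L)²:  L = (1/K)·√(π²EI/P_cr) = (1/0.7)·√(π²×1.70×10^7×3.877/7.830×10^4)
L = 130 in

L_max ≈ 130 in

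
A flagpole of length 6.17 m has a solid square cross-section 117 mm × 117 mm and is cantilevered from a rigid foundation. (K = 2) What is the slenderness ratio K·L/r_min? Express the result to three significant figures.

λ ≈ 365

I = a⁴/12 = 117⁴/12 = 1.562×10^7 mm⁴
A = 1.369×10^4 mm²;  r_min = √(I/A) = √(1.562×10^7/1.369×10^4) = 33.77 mm
L_e = K·L = 2 × 6.17 m = 12.34 m = 12340 mm
λ = L_e / r_min = 12340 / 33.77 = 365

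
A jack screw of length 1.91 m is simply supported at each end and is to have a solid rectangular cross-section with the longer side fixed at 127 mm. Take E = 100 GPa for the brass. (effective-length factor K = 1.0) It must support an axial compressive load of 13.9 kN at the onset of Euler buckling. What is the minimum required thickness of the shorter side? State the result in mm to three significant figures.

b ≈ 16.9 mm

L_e = K·L = 1 × 1.91 = 1.910 m
Required I = P_cr·L_e²/(π²E) = 1.390×10^4 × 1.910² / (π² × 1.00×10^11) = 5.138×10^-8 m⁴
I_req = 5.138×10^4 mm⁴
Rectangle, weak axis: I_min = h·b³/12 with h = 127 mm fixed  ⇒  b = (12I/h)^(1/3) = 16.9 mm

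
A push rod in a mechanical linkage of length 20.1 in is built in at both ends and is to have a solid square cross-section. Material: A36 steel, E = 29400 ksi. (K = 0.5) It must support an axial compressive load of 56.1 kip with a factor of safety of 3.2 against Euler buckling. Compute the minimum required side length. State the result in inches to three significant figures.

Required P_cr = n·P = 3.2 × 56.1 = 179.5 kip
L_e = K·L = 0.5 × 20.1 = 10.05 in
Required I = P_cr·L_e²/(π²E) = 1.795×10^5 × 10.05² / (π² × 2.94×10^7) = 6.249×10^-2 in⁴
Solid square: I = a⁴/12  ⇒  a = (12I)^(1/4) = (12×6.249×10^-2)^(1/4) = 0.931 in

a ≈ 0.931 in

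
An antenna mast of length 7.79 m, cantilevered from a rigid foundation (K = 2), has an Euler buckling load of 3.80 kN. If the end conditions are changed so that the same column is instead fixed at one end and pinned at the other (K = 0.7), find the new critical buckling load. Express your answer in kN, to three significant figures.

P_cr ∝ 1/K², so P_cr,new = P_cr,old × (K_old/K_new)² = 3.80 × (2/0.7)²
= 3.80 × 8.163 = 31.0 kN

P_cr ≈ 31.0 kN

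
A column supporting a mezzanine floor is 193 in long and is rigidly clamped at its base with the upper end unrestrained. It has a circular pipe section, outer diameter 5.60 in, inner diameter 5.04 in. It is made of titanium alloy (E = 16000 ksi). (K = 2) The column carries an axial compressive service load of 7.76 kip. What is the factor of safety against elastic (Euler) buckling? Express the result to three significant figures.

n ≈ 2.27

d_o = 5.60 in, d_i = 5.04 in
I = π(d_o⁴ − d_i⁴)/64 = π(5.60⁴ − 5.040⁴)/64 = 16.60 in⁴
Effective length L_e = K·L = 2 × 193 = 386.0 in
P_cr = π²EI / L_e² = π² × 16000×10³ × 16.60 / 386.0² = 1.760×10^4 lb
Factor of safety n = P_cr / P = 17.595 / 7.76 = 2.27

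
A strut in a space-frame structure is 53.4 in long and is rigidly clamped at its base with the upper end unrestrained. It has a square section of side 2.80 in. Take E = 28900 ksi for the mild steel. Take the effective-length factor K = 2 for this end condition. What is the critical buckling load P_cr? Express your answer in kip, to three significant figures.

I = a⁴/12 = 2.80⁴/12 = 5.122 in⁴
Effective length L_e = K·L = 2 × 53.4 = 106.8 in
P_cr = π²EI / L_e² = π² × 28900×10³ × 5.122 / 106.8² = 1.281×10^5 lb

P_cr ≈ 128 kip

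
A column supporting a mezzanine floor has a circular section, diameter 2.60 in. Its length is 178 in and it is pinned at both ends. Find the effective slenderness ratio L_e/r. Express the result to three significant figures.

For a solid circle r = d/4 = 2.60/4 = 0.6500 in
L_e = K·L = 1 × 178 = 178.0 in
λ = L_e / r_min = 178.00 / 0.6500 = 274

λ ≈ 274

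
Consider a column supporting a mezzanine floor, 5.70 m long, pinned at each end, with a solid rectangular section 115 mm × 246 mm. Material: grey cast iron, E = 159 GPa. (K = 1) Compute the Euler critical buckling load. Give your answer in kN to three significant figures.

Buckling occurs about the weak axis: I_min = h·b³/12 with b = 115 mm (the shorter side).
I_min = 246×115³/12 = 3.118×10^7 mm⁴
I = 3.118×10^7 mm⁴ = 3.118×10^-5 m⁴
Effective length L_e = K·L = 1 × 5.70 = 5.700 m
P_cr = π²EI / L_e² = π² × 159×10⁹ × 3.118×10^-5 / 5.700² = 1.506×10^6 N

P_cr ≈ 1510 kN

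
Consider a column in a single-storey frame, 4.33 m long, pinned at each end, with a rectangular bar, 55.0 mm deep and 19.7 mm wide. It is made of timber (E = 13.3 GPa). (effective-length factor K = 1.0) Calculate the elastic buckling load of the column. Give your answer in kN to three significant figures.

P_cr ≈ 0.245 kN

Buckling occurs about the weak axis: I_min = h·b³/12 with b = 19.7 mm (the shorter side).
I_min = 55.0×19.7³/12 = 3.504×10^4 mm⁴
I = 3.504×10^4 mm⁴ = 3.504×10^-8 m⁴
Effective length L_e = K·L = 1 × 4.33 = 4.330 m
P_cr = π²EI / L_e² = π² × 13.3×10⁹ × 3.504×10^-8 / 4.330² = 245.3 N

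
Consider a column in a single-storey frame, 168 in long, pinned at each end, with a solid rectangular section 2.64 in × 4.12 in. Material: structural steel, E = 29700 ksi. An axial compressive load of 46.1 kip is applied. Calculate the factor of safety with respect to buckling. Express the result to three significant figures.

Buckling occurs about the weak axis: I_min = h·b³/12 with b = 2.64 in (the shorter side).
I_min = 4.12×2.64³/12 = 6.317 in⁴
Effective length L_e = K·L = 1 × 168 = 168.0 in
P_cr = π²EI / L_e² = π² × 29700×10³ × 6.317 / 168.0² = 6.561×10^4 lb
Factor of safety n = P_cr / P = 65.609 / 46.1 = 1.42

n ≈ 1.42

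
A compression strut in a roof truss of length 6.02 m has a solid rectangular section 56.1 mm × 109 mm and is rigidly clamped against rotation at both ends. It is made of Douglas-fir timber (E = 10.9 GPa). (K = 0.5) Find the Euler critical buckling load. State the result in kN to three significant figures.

Buckling occurs about the weak axis: I_min = h·b³/12 with b = 56.1 mm (the shorter side).
I_min = 109×56.1³/12 = 1.604×10^6 mm⁴
I = 1.604×10^6 mm⁴ = 1.604×10^-6 m⁴
Effective length L_e = K·L = 0.5 × 6.02 = 3.010 m
P_cr = π²EI / L_e² = π² × 10.9×10⁹ × 1.604×10^-6 / 3.010² = 1.904×10^4 N

P_cr ≈ 19.0 kN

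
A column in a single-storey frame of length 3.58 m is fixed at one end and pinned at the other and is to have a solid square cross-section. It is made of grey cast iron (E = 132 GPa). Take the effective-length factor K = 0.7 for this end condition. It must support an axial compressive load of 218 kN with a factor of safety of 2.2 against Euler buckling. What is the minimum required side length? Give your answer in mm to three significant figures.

a ≈ 72.6 mm

Required P_cr = n·P = 2.2 × 218 = 479.6 kN
L_e = K·L = 0.7 × 3.58 = 2.506 m
Required I = P_cr·L_e²/(π²E) = 4.796×10^5 × 2.506² / (π² × 1.32×10^11) = 2.312×10^-6 m⁴
I_req = 2.312×10^6 mm⁴
Solid square: I = a⁴/12  ⇒  a = (12I)^(1/4) = (12×2.312×10^6)^(1/4) = 72.6 mm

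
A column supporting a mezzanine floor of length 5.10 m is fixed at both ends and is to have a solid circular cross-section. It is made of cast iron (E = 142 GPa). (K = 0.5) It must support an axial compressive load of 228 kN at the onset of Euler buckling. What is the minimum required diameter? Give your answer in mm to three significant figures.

d ≈ 68.1 mm

L_e = K·L = 0.5 × 5.10 = 2.550 m
Required I = P_cr·L_e²/(π²E) = 2.280×10^5 × 2.550² / (π² × 1.42×10^11) = 1.058×10^-6 m⁴
I_req = 1.058×10^6 mm⁴
Solid circle: I = πd⁴/64  ⇒  d = (64I/π)^(1/4) = (64×1.058×10^6/π)^(1/4) = 68.1 mm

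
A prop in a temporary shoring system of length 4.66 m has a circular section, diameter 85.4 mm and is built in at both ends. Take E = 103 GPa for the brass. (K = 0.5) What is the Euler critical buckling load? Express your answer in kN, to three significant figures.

P_cr ≈ 489 kN

I = πd⁴/64 = π×85.4⁴/64 = 2.611×10^6 mm⁴
I = 2.611×10^6 mm⁴ = 2.611×10^-6 m⁴
Effective length L_e = K·L = 0.5 × 4.66 = 2.330 m
P_cr = π²EI / L_e² = π² × 103×10⁹ × 2.611×10^-6 / 2.330² = 4.889×10^5 N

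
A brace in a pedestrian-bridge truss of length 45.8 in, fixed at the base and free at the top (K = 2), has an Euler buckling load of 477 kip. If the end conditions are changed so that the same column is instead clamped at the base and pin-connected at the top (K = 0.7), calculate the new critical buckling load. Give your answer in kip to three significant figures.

P_cr ∝ 1/K², so P_cr,new = P_cr,old × (K_old/K_new)² = 477 × (2/0.7)²
= 477 × 8.163 = 3890 kip

P_cr ≈ 3890 kip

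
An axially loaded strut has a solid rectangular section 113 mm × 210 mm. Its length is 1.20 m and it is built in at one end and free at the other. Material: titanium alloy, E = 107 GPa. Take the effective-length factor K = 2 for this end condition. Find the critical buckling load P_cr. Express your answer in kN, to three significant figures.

Buckling occurs about the weak axis: I_min = h·b³/12 with b = 113 mm (the shorter side).
I_min = 210×113³/12 = 2.525×10^7 mm⁴
I = 2.525×10^7 mm⁴ = 2.525×10^-5 m⁴
Effective length L_e = K·L = 2 × 1.20 = 2.400 m
P_cr = π²EI / L_e² = π² × 107×10⁹ × 2.525×10^-5 / 2.400² = 4.630×10^6 N

P_cr ≈ 4630 kN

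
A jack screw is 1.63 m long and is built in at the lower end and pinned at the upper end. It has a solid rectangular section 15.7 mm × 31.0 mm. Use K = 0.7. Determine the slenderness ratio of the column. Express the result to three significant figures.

λ ≈ 252

For a rectangle r_min = b/√12 = 15.7/√12 = 4.532 mm
L_e = K·L = 0.7 × 1.63 m = 1.141 m = 1141.0 mm
λ = L_e / r_min = 1141.0 / 4.532 = 252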